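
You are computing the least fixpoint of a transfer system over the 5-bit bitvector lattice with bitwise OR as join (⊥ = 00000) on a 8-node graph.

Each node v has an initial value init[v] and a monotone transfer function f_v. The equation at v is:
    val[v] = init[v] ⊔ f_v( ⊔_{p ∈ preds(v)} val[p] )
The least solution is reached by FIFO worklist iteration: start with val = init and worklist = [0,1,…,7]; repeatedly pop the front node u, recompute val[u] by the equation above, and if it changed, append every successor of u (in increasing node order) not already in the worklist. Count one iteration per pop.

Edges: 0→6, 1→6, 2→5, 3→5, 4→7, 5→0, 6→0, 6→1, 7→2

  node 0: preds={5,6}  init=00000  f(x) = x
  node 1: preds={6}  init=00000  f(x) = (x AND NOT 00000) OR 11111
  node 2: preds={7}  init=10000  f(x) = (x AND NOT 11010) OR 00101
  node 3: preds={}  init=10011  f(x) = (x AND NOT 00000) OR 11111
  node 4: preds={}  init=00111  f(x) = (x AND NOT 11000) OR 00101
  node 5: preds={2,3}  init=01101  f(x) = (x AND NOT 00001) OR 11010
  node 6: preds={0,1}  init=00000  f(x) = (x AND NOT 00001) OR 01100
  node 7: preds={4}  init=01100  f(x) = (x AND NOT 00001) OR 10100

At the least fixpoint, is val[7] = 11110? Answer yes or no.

Iteration log — 12 steps:
  step 1. node 0  ⊔preds=01101  new=01101  old=00000  +wl: 
  step 2. node 1  ⊔preds=00000  new=11111  old=00000  +wl: 
  step 3. node 2  ⊔preds=01100  new=10101  old=10000  +wl: 
  step 4. node 3  ⊔preds=00000  new=11111  old=10011  +wl: 
  step 5. node 4  ⊔preds=00000  new=00111  stable
  step 6. node 5  ⊔preds=11111  new=11111  old=01101  +wl: 0
  step 7. node 6  ⊔preds=11111  new=11110  old=00000  +wl: 1
  step 8. node 7  ⊔preds=00111  new=11110  old=01100  +wl: 2
  step 9. node 0  ⊔preds=11111  new=11111  old=01101  +wl: 6
  step 10. node 1  ⊔preds=11110  new=11111  stable
  step 11. node 2  ⊔preds=11110  new=10101  stable
  step 12. node 6  ⊔preds=11111  new=11110  stable

Least fixpoint reached:
  node 0: 11111
  node 1: 11111
  node 2: 10101
  node 3: 11111
  node 4: 00111
  node 5: 11111
  node 6: 11110
  node 7: 11110

yes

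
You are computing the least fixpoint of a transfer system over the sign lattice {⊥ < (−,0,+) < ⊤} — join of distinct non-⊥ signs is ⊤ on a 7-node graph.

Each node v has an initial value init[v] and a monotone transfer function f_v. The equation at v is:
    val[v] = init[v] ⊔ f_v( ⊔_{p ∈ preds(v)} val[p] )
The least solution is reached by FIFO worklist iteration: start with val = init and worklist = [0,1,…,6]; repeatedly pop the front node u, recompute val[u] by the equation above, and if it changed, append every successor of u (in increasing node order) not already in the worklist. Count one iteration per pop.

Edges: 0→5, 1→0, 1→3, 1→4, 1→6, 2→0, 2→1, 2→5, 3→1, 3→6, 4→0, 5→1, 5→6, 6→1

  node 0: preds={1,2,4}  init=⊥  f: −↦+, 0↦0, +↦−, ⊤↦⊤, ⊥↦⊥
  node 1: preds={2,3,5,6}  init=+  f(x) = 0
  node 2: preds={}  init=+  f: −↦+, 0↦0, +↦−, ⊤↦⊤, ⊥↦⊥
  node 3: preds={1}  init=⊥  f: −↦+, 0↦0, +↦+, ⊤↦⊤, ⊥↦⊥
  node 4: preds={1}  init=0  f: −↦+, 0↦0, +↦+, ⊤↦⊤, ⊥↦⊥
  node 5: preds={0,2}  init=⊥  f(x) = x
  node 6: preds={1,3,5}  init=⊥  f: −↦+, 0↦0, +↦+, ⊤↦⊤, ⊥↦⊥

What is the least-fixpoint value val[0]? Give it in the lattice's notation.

⊤

Iteration log — 9 steps:
  step 1. node 0  ⊔preds=⊤  new=⊤  old=⊥  +wl: 
  step 2. node 1  ⊔preds=+  new=⊤  old=+  +wl: 0
  step 3. node 2  ⊔preds=⊥  new=+  stable
  step 4. node 3  ⊔preds=⊤  new=⊤  old=⊥  +wl: 1
  step 5. node 4  ⊔preds=⊤  new=⊤  old=0  +wl: 
  step 6. node 5  ⊔preds=⊤  new=⊤  old=⊥  +wl: 
  step 7. node 6  ⊔preds=⊤  new=⊤  old=⊥  +wl: 
  step 8. node 0  ⊔preds=⊤  new=⊤  stable
  step 9. node 1  ⊔preds=⊤  new=⊤  stable

Least fixpoint reached:
  node 0: ⊤
  node 1: ⊤
  node 2: +
  node 3: ⊤
  node 4: ⊤
  node 5: ⊤
  node 6: ⊤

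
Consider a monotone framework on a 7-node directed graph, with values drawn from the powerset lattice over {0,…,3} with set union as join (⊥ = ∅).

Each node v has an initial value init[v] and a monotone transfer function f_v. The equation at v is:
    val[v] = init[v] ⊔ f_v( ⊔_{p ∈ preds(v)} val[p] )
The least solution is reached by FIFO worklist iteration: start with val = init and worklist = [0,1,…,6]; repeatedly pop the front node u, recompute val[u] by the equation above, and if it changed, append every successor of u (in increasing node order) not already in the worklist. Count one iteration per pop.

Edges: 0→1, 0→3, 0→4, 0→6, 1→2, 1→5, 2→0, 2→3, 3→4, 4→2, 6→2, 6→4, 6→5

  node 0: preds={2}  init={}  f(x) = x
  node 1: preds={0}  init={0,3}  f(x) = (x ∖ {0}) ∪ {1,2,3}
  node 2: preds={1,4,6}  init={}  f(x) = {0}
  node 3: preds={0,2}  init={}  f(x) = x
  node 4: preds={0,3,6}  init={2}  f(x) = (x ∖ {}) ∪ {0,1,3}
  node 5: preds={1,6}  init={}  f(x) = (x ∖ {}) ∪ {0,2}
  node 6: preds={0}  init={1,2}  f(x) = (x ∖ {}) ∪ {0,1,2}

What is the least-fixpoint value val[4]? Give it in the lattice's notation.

Iteration log — 14 steps:
  step 1. node 0  ⊔preds={}  new={}  stable
  step 2. node 1  ⊔preds={}  new={0,1,2,3}  old={0,3}  +wl: 
  step 3. node 2  ⊔preds={0,1,2,3}  new={0}  old={}  +wl: 0
  step 4. node 3  ⊔preds={0}  new={0}  old={}  +wl: 
  step 5. node 4  ⊔preds={0,1,2}  new={0,1,2,3}  old={2}  +wl: 2
  step 6. node 5  ⊔preds={0,1,2,3}  new={0,1,2,3}  old={}  +wl: 
  step 7. node 6  ⊔preds={}  new={0,1,2}  old={1,2}  +wl: 4,5
  step 8. node 0  ⊔preds={0}  new={0}  old={}  +wl: 1,3,6
  step 9. node 2  ⊔preds={0,1,2,3}  new={0}  stable
  step 10. node 4  ⊔preds={0,1,2}  new={0,1,2,3}  stable
  step 11. node 5  ⊔preds={0,1,2,3}  new={0,1,2,3}  stable
  step 12. node 1  ⊔preds={0}  new={0,1,2,3}  stable
  step 13. node 3  ⊔preds={0}  new={0}  stable
  step 14. node 6  ⊔preds={0}  new={0,1,2}  stable

Least fixpoint reached:
  node 0: {0}
  node 1: {0,1,2,3}
  node 2: {0}
  node 3: {0}
  node 4: {0,1,2,3}
  node 5: {0,1,2,3}
  node 6: {0,1,2}

{0,1,2,3}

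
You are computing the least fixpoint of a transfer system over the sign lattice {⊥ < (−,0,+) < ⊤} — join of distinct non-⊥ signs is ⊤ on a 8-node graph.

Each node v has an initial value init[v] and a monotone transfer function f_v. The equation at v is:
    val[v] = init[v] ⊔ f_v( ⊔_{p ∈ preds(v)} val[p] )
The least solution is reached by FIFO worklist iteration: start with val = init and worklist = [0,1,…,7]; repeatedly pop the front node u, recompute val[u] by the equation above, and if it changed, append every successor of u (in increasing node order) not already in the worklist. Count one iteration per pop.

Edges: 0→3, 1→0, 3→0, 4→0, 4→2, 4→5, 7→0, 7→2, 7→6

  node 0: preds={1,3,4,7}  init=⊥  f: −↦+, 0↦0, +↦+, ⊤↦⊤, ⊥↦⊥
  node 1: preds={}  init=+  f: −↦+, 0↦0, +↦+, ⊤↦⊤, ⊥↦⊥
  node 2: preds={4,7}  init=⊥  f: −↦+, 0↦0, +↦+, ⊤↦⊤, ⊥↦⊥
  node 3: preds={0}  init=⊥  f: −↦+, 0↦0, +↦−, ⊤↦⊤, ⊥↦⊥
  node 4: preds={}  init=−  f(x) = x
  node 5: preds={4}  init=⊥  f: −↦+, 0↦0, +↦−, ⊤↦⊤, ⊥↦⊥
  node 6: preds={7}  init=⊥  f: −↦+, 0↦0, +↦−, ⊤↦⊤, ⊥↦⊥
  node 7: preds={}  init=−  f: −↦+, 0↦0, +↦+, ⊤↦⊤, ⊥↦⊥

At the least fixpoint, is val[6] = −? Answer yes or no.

no

Iteration log — 9 steps:
  step 1. node 0  ⊔preds=⊤  new=⊤  old=⊥  +wl: 
  step 2. node 1  ⊔preds=⊥  new=+  stable
  step 3. node 2  ⊔preds=−  new=+  old=⊥  +wl: 
  step 4. node 3  ⊔preds=⊤  new=⊤  old=⊥  +wl: 0
  step 5. node 4  ⊔preds=⊥  new=−  stable
  step 6. node 5  ⊔preds=−  new=+  old=⊥  +wl: 
  step 7. node 6  ⊔preds=−  new=+  old=⊥  +wl: 
  step 8. node 7  ⊔preds=⊥  new=−  stable
  step 9. node 0  ⊔preds=⊤  new=⊤  stable

Least fixpoint reached:
  node 0: ⊤
  node 1: +
  node 2: +
  node 3: ⊤
  node 4: −
  node 5: +
  node 6: +
  node 7: −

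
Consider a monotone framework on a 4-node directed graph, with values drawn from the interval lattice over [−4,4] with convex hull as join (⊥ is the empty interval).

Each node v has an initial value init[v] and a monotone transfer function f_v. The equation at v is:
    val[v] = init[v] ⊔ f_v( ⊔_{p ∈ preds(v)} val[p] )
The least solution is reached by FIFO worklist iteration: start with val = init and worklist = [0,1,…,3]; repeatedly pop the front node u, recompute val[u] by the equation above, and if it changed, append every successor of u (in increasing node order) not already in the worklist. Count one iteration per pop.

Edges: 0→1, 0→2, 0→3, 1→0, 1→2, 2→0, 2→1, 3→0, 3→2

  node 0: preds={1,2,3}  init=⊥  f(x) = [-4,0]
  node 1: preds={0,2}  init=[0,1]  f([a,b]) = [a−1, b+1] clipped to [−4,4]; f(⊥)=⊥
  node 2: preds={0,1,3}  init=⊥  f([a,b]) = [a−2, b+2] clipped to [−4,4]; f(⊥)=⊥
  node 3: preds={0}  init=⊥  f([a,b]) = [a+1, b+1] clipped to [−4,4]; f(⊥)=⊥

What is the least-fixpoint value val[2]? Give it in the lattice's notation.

[-4,4]

Trace (9 dequeues):
  [1] u=0 | in [0,1] | out [-4,0] | prev ⊥ | push {}
  [2] u=1 | in [-4,0] | out [-4,1] | prev [0,1] | push {0}
  [3] u=2 | in [-4,1] | out [-4,3] | prev ⊥ | push {1}
  [4] u=3 | in [-4,0] | out [-3,1] | prev ⊥ | push {2}
  [5] u=0 | in [-4,3] | out [-4,0] | ==
  [6] u=1 | in [-4,3] | out [-4,4] | prev [-4,1] | push {0}
  [7] u=2 | in [-4,4] | out [-4,4] | prev [-4,3] | push {1}
  [8] u=0 | in [-4,4] | out [-4,0] | ==
  [9] u=1 | in [-4,4] | out [-4,4] | ==

Converged values:
  [0] [-4,0]
  [1] [-4,4]
  [2] [-4,4]
  [3] [-3,1]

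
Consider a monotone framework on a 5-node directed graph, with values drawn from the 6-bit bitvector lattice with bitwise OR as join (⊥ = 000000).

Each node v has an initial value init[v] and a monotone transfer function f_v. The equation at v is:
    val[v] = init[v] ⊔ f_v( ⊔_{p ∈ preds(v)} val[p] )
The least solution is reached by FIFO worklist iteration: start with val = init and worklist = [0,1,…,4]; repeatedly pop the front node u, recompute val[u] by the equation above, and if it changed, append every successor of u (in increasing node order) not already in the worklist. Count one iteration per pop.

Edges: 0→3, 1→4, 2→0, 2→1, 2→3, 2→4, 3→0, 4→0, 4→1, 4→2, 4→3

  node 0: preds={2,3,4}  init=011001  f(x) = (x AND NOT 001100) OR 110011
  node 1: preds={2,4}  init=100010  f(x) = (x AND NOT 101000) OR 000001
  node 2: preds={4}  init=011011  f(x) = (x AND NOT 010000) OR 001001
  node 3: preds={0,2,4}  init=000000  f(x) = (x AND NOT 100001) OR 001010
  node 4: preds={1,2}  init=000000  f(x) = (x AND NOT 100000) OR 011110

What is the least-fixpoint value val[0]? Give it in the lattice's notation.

111011

Worklist (12 pops):
  #1 pop 0: in=011011 → 111011 (was 011001); enqueue []
  #2 pop 1: in=011011 → 110011 (was 100010); enqueue []
  #3 pop 2: in=000000 → 011011 (no change)
  #4 pop 3: in=111011 → 011010 (was 000000); enqueue [0]
  #5 pop 4: in=111011 → 011111 (was 000000); enqueue [1,2,3]
  #6 pop 0: in=011111 → 111011 (no change)
  #7 pop 1: in=011111 → 110111 (was 110011); enqueue [4]
  #8 pop 2: in=011111 → 011111 (was 011011); enqueue [0,1]
  #9 pop 3: in=111111 → 011110 (was 011010); enqueue []
  #10 pop 4: in=111111 → 011111 (no change)
  #11 pop 0: in=011111 → 111011 (no change)
  #12 pop 1: in=011111 → 110111 (no change)

Fixpoint:
  val[0] = 111011
  val[1] = 110111
  val[2] = 011111
  val[3] = 011110
  val[4] = 011111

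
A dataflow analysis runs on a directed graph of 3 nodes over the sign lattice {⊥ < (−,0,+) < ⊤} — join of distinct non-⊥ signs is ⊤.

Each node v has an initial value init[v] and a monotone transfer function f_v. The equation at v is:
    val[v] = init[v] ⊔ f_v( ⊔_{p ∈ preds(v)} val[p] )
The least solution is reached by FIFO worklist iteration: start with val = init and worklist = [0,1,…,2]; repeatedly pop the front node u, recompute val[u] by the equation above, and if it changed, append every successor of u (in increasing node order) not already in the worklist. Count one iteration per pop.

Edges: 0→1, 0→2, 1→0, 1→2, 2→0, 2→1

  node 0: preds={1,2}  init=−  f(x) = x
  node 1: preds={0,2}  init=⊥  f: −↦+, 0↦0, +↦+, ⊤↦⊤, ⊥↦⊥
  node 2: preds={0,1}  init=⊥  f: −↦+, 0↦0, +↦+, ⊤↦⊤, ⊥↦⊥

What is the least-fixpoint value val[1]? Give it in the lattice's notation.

Iteration log — 7 steps:
  step 1. node 0  ⊔preds=⊥  new=−  stable
  step 2. node 1  ⊔preds=−  new=+  old=⊥  +wl: 0
  step 3. node 2  ⊔preds=⊤  new=⊤  old=⊥  +wl: 1
  step 4. node 0  ⊔preds=⊤  new=⊤  old=−  +wl: 2
  step 5. node 1  ⊔preds=⊤  new=⊤  old=+  +wl: 0
  step 6. node 2  ⊔preds=⊤  new=⊤  stable
  step 7. node 0  ⊔preds=⊤  new=⊤  stable

Least fixpoint reached:
  node 0: ⊤
  node 1: ⊤
  node 2: ⊤

⊤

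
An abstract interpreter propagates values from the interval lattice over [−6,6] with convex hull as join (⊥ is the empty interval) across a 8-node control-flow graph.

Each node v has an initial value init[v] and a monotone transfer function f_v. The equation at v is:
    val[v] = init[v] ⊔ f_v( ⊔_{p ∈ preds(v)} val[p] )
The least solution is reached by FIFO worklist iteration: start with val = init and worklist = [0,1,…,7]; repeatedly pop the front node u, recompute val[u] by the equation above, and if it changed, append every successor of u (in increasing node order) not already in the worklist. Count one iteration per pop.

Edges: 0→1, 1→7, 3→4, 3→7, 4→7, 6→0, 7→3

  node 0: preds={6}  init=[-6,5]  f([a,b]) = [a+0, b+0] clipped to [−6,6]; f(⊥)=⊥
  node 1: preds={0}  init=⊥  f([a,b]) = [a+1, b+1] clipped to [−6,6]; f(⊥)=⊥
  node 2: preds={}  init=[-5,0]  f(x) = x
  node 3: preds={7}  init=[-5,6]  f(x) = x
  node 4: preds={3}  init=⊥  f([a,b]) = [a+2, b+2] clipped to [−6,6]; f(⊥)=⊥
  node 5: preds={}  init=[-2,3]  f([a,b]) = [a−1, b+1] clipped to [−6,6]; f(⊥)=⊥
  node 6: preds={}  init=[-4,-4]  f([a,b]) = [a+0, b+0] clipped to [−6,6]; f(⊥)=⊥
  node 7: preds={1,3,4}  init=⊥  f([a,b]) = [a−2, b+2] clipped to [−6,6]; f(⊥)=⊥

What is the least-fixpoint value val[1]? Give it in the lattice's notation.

[-5,6]

Iteration log — 11 steps:
  step 1. node 0  ⊔preds=[-4,-4]  new=[-6,5]  stable
  step 2. node 1  ⊔preds=[-6,5]  new=[-5,6]  old=⊥  +wl: 
  step 3. node 2  ⊔preds=⊥  new=[-5,0]  stable
  step 4. node 3  ⊔preds=⊥  new=[-5,6]  stable
  step 5. node 4  ⊔preds=[-5,6]  new=[-3,6]  old=⊥  +wl: 
  step 6. node 5  ⊔preds=⊥  new=[-2,3]  stable
  step 7. node 6  ⊔preds=⊥  new=[-4,-4]  stable
  step 8. node 7  ⊔preds=[-5,6]  new=[-6,6]  old=⊥  +wl: 3
  step 9. node 3  ⊔preds=[-6,6]  new=[-6,6]  old=[-5,6]  +wl: 4,7
  step 10. node 4  ⊔preds=[-6,6]  new=[-4,6]  old=[-3,6]  +wl: 
  step 11. node 7  ⊔preds=[-6,6]  new=[-6,6]  stable

Least fixpoint reached:
  node 0: [-6,5]
  node 1: [-5,6]
  node 2: [-5,0]
  node 3: [-6,6]
  node 4: [-4,6]
  node 5: [-2,3]
  node 6: [-4,-4]
  node 7: [-6,6]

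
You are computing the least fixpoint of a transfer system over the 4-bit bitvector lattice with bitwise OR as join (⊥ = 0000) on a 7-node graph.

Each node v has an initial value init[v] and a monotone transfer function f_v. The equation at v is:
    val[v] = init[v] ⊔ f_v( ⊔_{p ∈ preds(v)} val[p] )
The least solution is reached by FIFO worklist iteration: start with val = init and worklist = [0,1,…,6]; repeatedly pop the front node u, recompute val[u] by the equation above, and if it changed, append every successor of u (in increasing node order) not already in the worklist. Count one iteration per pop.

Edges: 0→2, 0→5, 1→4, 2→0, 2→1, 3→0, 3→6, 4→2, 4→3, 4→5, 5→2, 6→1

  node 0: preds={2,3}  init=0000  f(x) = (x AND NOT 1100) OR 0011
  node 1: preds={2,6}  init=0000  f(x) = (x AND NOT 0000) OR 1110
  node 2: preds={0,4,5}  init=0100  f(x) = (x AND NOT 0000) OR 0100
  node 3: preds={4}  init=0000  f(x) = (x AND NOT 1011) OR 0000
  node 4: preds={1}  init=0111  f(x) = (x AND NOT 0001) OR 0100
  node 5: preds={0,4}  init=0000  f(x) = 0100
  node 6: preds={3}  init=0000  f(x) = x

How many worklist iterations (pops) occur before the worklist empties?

14

Worklist (14 pops):
  #1 pop 0: in=0100 → 0011 (was 0000); enqueue []
  #2 pop 1: in=0100 → 1110 (was 0000); enqueue []
  #3 pop 2: in=0111 → 0111 (was 0100); enqueue [0,1]
  #4 pop 3: in=0111 → 0100 (was 0000); enqueue []
  #5 pop 4: in=1110 → 1111 (was 0111); enqueue [2,3]
  #6 pop 5: in=1111 → 0100 (was 0000); enqueue []
  #7 pop 6: in=0100 → 0100 (was 0000); enqueue []
  #8 pop 0: in=0111 → 0011 (no change)
  #9 pop 1: in=0111 → 1111 (was 1110); enqueue [4]
  #10 pop 2: in=1111 → 1111 (was 0111); enqueue [0,1]
  #11 pop 3: in=1111 → 0100 (no change)
  #12 pop 4: in=1111 → 1111 (no change)
  #13 pop 0: in=1111 → 0011 (no change)
  #14 pop 1: in=1111 → 1111 (no change)

Fixpoint:
  val[0] = 0011
  val[1] = 1111
  val[2] = 1111
  val[3] = 0100
  val[4] = 1111
  val[5] = 0100
  val[6] = 0100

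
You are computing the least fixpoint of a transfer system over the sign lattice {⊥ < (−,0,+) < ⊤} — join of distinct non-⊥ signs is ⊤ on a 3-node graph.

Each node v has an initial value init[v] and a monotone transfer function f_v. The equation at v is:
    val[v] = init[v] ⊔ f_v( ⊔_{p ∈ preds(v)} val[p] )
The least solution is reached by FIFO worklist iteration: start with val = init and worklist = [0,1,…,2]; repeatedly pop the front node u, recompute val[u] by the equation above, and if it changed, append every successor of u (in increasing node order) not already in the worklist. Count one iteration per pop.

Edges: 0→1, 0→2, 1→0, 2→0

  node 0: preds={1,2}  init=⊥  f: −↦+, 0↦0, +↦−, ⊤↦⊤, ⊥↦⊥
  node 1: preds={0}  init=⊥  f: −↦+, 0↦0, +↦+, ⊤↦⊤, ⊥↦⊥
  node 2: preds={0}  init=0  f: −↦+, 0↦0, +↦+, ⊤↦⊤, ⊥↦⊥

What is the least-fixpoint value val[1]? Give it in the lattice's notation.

0

Iteration log — 4 steps:
  step 1. node 0  ⊔preds=0  new=0  old=⊥  +wl: 
  step 2. node 1  ⊔preds=0  new=0  old=⊥  +wl: 0
  step 3. node 2  ⊔preds=0  new=0  stable
  step 4. node 0  ⊔preds=0  new=0  stable

Least fixpoint reached:
  node 0: 0
  node 1: 0
  node 2: 0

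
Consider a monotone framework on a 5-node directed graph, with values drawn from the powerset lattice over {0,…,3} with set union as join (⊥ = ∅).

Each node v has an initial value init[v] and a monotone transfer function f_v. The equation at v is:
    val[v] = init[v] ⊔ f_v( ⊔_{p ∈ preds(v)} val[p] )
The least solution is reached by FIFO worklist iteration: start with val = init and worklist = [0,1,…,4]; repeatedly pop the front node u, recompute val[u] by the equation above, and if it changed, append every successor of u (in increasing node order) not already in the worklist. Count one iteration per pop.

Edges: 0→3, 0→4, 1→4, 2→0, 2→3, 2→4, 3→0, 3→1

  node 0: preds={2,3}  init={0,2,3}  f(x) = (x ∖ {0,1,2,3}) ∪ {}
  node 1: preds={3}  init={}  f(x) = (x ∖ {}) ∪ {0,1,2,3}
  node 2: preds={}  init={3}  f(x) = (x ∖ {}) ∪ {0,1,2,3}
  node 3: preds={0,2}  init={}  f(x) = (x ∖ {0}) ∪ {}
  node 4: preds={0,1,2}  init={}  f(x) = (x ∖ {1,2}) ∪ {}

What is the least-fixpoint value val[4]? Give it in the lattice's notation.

Iteration log — 7 steps:
  step 1. node 0  ⊔preds={3}  new={0,2,3}  stable
  step 2. node 1  ⊔preds={}  new={0,1,2,3}  old={}  +wl: 
  step 3. node 2  ⊔preds={}  new={0,1,2,3}  old={3}  +wl: 0
  step 4. node 3  ⊔preds={0,1,2,3}  new={1,2,3}  old={}  +wl: 1
  step 5. node 4  ⊔preds={0,1,2,3}  new={0,3}  old={}  +wl: 
  step 6. node 0  ⊔preds={0,1,2,3}  new={0,2,3}  stable
  step 7. node 1  ⊔preds={1,2,3}  new={0,1,2,3}  stable

Least fixpoint reached:
  node 0: {0,2,3}
  node 1: {0,1,2,3}
  node 2: {0,1,2,3}
  node 3: {1,2,3}
  node 4: {0,3}

{0,3}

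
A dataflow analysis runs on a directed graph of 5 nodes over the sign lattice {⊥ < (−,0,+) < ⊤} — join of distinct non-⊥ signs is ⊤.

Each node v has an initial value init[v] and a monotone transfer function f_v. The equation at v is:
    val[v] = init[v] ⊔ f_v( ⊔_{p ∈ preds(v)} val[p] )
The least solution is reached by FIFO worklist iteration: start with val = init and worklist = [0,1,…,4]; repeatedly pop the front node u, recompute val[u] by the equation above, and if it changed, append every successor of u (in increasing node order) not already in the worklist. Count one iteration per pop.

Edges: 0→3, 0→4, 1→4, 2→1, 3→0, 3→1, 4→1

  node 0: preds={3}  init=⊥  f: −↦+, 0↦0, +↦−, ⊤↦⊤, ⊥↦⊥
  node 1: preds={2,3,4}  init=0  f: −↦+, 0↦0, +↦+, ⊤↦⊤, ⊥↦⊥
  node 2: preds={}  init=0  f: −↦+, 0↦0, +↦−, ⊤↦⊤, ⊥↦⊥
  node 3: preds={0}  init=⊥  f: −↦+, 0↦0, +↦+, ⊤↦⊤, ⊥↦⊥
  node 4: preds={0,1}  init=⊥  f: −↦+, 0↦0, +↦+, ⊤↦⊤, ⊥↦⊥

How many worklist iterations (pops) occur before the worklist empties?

Iteration log — 6 steps:
  step 1. node 0  ⊔preds=⊥  new=⊥  stable
  step 2. node 1  ⊔preds=0  new=0  stable
  step 3. node 2  ⊔preds=⊥  new=0  stable
  step 4. node 3  ⊔preds=⊥  new=⊥  stable
  step 5. node 4  ⊔preds=0  new=0  old=⊥  +wl: 1
  step 6. node 1  ⊔preds=0  new=0  stable

Least fixpoint reached:
  node 0: ⊥
  node 1: 0
  node 2: 0
  node 3: ⊥
  node 4: 0

6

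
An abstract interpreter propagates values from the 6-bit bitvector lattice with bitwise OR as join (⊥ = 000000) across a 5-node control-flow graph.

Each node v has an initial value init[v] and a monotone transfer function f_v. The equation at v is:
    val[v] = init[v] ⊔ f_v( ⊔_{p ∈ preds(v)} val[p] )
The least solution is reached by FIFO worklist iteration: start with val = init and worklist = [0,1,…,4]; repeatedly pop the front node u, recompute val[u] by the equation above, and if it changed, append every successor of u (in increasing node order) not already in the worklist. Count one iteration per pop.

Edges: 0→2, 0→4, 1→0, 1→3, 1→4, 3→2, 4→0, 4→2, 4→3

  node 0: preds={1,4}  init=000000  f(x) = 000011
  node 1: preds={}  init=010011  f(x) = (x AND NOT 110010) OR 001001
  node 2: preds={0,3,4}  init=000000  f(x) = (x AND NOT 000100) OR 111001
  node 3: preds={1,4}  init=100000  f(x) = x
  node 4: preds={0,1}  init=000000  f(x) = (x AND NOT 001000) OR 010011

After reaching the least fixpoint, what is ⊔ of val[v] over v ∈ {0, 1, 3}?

Iteration log — 8 steps:
  step 1. node 0  ⊔preds=010011  new=000011  old=000000  +wl: 
  step 2. node 1  ⊔preds=000000  new=011011  old=010011  +wl: 0
  step 3. node 2  ⊔preds=100011  new=111011  old=000000  +wl: 
  step 4. node 3  ⊔preds=011011  new=111011  old=100000  +wl: 2
  step 5. node 4  ⊔preds=011011  new=010011  old=000000  +wl: 3
  step 6. node 0  ⊔preds=011011  new=000011  stable
  step 7. node 2  ⊔preds=111011  new=111011  stable
  step 8. node 3  ⊔preds=011011  new=111011  stable

Least fixpoint reached:
  node 0: 000011
  node 1: 011011
  node 2: 111011
  node 3: 111011
  node 4: 010011

111011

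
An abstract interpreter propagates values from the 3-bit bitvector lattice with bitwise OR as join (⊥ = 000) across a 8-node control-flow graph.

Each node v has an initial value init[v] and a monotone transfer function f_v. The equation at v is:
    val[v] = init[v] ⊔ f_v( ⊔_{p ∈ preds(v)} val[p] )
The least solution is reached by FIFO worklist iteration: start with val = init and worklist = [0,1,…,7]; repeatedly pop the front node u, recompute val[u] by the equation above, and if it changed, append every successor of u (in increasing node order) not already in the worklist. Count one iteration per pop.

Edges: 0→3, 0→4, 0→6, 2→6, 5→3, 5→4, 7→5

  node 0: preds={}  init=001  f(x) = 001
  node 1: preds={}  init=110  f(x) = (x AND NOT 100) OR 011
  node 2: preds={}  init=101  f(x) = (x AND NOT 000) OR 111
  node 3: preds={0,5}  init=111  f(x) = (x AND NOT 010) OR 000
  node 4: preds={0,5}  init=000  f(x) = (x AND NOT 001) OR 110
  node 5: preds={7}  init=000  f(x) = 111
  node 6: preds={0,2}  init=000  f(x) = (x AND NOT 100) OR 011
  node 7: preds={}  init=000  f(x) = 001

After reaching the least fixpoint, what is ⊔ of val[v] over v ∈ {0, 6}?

Iteration log — 11 steps:
  step 1. node 0  ⊔preds=000  new=001  stable
  step 2. node 1  ⊔preds=000  new=111  old=110  +wl: 
  step 3. node 2  ⊔preds=000  new=111  old=101  +wl: 
  step 4. node 3  ⊔preds=001  new=111  stable
  step 5. node 4  ⊔preds=001  new=110  old=000  +wl: 
  step 6. node 5  ⊔preds=000  new=111  old=000  +wl: 3,4
  step 7. node 6  ⊔preds=111  new=011  old=000  +wl: 
  step 8. node 7  ⊔preds=000  new=001  old=000  +wl: 5
  step 9. node 3  ⊔preds=111  new=111  stable
  step 10. node 4  ⊔preds=111  new=110  stable
  step 11. node 5  ⊔preds=001  new=111  stable

Least fixpoint reached:
  node 0: 001
  node 1: 111
  node 2: 111
  node 3: 111
  node 4: 110
  node 5: 111
  node 6: 011
  node 7: 001

011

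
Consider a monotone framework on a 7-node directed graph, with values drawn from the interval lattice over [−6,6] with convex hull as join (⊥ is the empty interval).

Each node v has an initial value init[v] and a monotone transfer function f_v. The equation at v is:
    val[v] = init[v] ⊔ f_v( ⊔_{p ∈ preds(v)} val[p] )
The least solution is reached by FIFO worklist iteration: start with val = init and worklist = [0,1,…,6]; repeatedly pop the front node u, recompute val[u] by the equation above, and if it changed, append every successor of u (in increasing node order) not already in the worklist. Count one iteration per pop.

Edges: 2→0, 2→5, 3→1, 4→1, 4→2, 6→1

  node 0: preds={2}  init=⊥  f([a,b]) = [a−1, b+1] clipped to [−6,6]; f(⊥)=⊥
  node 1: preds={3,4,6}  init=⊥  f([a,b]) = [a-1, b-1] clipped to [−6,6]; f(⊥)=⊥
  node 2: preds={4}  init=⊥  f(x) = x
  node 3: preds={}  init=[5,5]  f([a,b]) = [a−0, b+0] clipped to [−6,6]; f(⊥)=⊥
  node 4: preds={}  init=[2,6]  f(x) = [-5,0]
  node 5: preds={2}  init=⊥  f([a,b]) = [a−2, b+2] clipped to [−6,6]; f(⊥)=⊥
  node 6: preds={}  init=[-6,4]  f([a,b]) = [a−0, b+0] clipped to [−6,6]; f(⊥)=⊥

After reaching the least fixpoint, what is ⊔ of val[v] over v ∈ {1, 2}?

[-6,6]

Worklist (12 pops):
  #1 pop 0: in=⊥ → ⊥ (no change)
  #2 pop 1: in=[-6,6] → [-6,5] (was ⊥); enqueue []
  #3 pop 2: in=[2,6] → [2,6] (was ⊥); enqueue [0]
  #4 pop 3: in=⊥ → [5,5] (no change)
  #5 pop 4: in=⊥ → [-5,6] (was [2,6]); enqueue [1,2]
  #6 pop 5: in=[2,6] → [0,6] (was ⊥); enqueue []
  #7 pop 6: in=⊥ → [-6,4] (no change)
  #8 pop 0: in=[2,6] → [1,6] (was ⊥); enqueue []
  #9 pop 1: in=[-6,6] → [-6,5] (no change)
  #10 pop 2: in=[-5,6] → [-5,6] (was [2,6]); enqueue [0,5]
  #11 pop 0: in=[-5,6] → [-6,6] (was [1,6]); enqueue []
  #12 pop 5: in=[-5,6] → [-6,6] (was [0,6]); enqueue []

Fixpoint:
  val[0] = [-6,6]
  val[1] = [-6,5]
  val[2] = [-5,6]
  val[3] = [5,5]
  val[4] = [-5,6]
  val[5] = [-6,6]
  val[6] = [-6,4]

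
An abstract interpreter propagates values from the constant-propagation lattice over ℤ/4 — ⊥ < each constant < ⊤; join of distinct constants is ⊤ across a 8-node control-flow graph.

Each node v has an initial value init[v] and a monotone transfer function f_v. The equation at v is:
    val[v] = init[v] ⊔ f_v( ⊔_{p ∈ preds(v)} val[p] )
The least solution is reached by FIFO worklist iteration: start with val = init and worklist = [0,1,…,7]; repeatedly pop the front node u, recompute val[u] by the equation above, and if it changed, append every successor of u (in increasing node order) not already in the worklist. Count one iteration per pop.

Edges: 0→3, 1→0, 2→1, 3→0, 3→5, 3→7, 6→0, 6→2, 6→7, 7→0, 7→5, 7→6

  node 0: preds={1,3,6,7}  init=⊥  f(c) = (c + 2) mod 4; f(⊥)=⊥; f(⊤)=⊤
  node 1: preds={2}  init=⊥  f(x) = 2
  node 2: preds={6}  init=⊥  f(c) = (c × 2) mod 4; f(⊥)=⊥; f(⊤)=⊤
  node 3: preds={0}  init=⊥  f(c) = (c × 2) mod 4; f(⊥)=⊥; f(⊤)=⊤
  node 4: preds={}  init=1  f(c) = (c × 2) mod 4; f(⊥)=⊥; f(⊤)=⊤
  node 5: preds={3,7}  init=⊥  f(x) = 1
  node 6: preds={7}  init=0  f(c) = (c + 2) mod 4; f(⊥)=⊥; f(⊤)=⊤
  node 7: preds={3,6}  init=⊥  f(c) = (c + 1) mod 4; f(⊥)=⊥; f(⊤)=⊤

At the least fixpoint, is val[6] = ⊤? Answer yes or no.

Trace (20 dequeues):
  [1] u=0 | in 0 | out 2 | prev ⊥ | push {}
  [2] u=1 | in ⊥ | out 2 | prev ⊥ | push {0}
  [3] u=2 | in 0 | out 0 | prev ⊥ | push {1}
  [4] u=3 | in 2 | out 0 | prev ⊥ | push {}
  [5] u=4 | in ⊥ | out 1 | ==
  [6] u=5 | in 0 | out 1 | prev ⊥ | push {}
  [7] u=6 | in ⊥ | out 0 | ==
  [8] u=7 | in 0 | out 1 | prev ⊥ | push {5,6}
  [9] u=0 | in ⊤ | out ⊤ | prev 2 | push {3}
  [10] u=1 | in 0 | out 2 | ==
  [11] u=5 | in ⊤ | out 1 | ==
  [12] u=6 | in 1 | out ⊤ | prev 0 | push {0,2,7}
  [13] u=3 | in ⊤ | out ⊤ | prev 0 | push {5}
  [14] u=0 | in ⊤ | out ⊤ | ==
  [15] u=2 | in ⊤ | out ⊤ | prev 0 | push {1}
  [16] u=7 | in ⊤ | out ⊤ | prev 1 | push {0,6}
  [17] u=5 | in ⊤ | out 1 | ==
  [18] u=1 | in ⊤ | out 2 | ==
  [19] u=0 | in ⊤ | out ⊤ | ==
  [20] u=6 | in ⊤ | out ⊤ | ==

Converged values:
  [0] ⊤
  [1] 2
  [2] ⊤
  [3] ⊤
  [4] 1
  [5] 1
  [6] ⊤
  [7] ⊤

yes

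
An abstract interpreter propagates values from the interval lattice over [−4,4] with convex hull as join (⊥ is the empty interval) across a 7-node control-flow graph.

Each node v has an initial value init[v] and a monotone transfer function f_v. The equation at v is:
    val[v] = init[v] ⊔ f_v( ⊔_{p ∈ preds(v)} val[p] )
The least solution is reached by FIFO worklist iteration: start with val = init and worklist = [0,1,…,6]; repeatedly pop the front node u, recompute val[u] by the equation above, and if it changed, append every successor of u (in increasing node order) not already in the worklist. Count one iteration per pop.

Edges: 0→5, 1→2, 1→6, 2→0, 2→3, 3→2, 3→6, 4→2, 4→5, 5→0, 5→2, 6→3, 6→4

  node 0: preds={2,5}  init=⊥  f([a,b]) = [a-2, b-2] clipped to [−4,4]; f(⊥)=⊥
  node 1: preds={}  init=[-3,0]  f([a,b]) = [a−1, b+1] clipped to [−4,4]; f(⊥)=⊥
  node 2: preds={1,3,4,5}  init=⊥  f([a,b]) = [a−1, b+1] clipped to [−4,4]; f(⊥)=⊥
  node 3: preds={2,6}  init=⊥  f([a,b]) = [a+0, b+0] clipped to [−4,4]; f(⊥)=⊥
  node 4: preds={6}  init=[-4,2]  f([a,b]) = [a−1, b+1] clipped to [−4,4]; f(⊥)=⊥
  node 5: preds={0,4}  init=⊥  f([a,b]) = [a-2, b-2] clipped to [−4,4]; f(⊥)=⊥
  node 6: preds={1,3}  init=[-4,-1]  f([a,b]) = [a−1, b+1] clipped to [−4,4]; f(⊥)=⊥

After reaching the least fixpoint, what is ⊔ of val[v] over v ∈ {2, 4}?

Trace (16 dequeues):
  [1] u=0 | in ⊥ | out ⊥ | ==
  [2] u=1 | in ⊥ | out [-3,0] | ==
  [3] u=2 | in [-4,2] | out [-4,3] | prev ⊥ | push {0}
  [4] u=3 | in [-4,3] | out [-4,3] | prev ⊥ | push {2}
  [5] u=4 | in [-4,-1] | out [-4,2] | ==
  [6] u=5 | in [-4,2] | out [-4,0] | prev ⊥ | push {}
  [7] u=6 | in [-4,3] | out [-4,4] | prev [-4,-1] | push {3,4}
  [8] u=0 | in [-4,3] | out [-4,1] | prev ⊥ | push {5}
  [9] u=2 | in [-4,3] | out [-4,4] | prev [-4,3] | push {0}
  [10] u=3 | in [-4,4] | out [-4,4] | prev [-4,3] | push {2,6}
  [11] u=4 | in [-4,4] | out [-4,4] | prev [-4,2] | push {}
  [12] u=5 | in [-4,4] | out [-4,2] | prev [-4,0] | push {}
  [13] u=0 | in [-4,4] | out [-4,2] | prev [-4,1] | push {5}
  [14] u=2 | in [-4,4] | out [-4,4] | ==
  [15] u=6 | in [-4,4] | out [-4,4] | ==
  [16] u=5 | in [-4,4] | out [-4,2] | ==

Converged values:
  [0] [-4,2]
  [1] [-3,0]
  [2] [-4,4]
  [3] [-4,4]
  [4] [-4,4]
  [5] [-4,2]
  [6] [-4,4]

[-4,4]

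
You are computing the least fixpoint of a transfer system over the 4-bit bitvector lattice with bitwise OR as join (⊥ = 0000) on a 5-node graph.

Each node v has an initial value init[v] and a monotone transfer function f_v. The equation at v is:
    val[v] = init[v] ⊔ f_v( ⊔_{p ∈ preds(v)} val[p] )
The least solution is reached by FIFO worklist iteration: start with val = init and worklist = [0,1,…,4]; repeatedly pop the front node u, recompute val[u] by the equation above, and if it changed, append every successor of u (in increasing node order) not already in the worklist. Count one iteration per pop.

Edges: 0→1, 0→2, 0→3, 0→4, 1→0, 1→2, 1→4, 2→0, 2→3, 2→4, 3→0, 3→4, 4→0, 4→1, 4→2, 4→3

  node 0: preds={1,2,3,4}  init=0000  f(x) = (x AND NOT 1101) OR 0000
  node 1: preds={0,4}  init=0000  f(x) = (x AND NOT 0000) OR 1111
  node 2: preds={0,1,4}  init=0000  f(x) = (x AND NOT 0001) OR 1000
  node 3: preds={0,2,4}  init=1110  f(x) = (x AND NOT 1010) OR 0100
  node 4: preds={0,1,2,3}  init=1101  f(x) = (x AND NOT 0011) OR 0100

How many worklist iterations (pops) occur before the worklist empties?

Trace (6 dequeues):
  [1] u=0 | in 1111 | out 0010 | prev 0000 | push {}
  [2] u=1 | in 1111 | out 1111 | prev 0000 | push {0}
  [3] u=2 | in 1111 | out 1110 | prev 0000 | push {}
  [4] u=3 | in 1111 | out 1111 | prev 1110 | push {}
  [5] u=4 | in 1111 | out 1101 | ==
  [6] u=0 | in 1111 | out 0010 | ==

Converged values:
  [0] 0010
  [1] 1111
  [2] 1110
  [3] 1111
  [4] 1101

6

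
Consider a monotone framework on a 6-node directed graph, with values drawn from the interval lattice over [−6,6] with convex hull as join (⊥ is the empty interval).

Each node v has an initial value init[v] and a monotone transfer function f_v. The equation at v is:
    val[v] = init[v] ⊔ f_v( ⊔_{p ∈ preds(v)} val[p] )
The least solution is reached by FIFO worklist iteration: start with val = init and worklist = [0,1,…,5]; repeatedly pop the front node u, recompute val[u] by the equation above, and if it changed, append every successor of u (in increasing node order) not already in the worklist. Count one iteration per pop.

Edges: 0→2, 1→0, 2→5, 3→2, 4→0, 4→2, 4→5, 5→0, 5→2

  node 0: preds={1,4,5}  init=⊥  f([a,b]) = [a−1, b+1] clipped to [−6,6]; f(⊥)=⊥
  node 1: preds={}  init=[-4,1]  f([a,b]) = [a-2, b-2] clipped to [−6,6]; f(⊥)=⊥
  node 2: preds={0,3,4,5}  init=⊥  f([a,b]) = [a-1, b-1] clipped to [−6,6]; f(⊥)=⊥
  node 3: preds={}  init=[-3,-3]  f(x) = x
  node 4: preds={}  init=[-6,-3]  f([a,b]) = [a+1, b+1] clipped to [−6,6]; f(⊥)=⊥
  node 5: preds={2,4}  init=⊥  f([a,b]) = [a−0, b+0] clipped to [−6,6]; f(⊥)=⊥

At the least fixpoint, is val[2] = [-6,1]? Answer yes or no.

yes

Worklist (8 pops):
  #1 pop 0: in=[-6,1] → [-6,2] (was ⊥); enqueue []
  #2 pop 1: in=⊥ → [-4,1] (no change)
  #3 pop 2: in=[-6,2] → [-6,1] (was ⊥); enqueue []
  #4 pop 3: in=⊥ → [-3,-3] (no change)
  #5 pop 4: in=⊥ → [-6,-3] (no change)
  #6 pop 5: in=[-6,1] → [-6,1] (was ⊥); enqueue [0,2]
  #7 pop 0: in=[-6,1] → [-6,2] (no change)
  #8 pop 2: in=[-6,2] → [-6,1] (no change)

Fixpoint:
  val[0] = [-6,2]
  val[1] = [-4,1]
  val[2] = [-6,1]
  val[3] = [-3,-3]
  val[4] = [-6,-3]
  val[5] = [-6,1]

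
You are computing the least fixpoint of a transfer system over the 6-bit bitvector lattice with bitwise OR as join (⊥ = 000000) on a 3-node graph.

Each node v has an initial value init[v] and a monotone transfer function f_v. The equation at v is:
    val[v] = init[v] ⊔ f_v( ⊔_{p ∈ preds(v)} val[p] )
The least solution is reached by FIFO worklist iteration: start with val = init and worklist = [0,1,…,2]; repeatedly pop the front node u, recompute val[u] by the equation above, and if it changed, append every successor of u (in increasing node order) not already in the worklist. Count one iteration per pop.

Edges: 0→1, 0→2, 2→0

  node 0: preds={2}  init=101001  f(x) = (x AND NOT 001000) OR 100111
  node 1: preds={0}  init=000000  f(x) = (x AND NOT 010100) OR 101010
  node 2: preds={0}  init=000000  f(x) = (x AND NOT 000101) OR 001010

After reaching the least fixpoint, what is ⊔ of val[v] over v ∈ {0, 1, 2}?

Trace (4 dequeues):
  [1] u=0 | in 000000 | out 101111 | prev 101001 | push {}
  [2] u=1 | in 101111 | out 101011 | prev 000000 | push {}
  [3] u=2 | in 101111 | out 101010 | prev 000000 | push {0}
  [4] u=0 | in 101010 | out 101111 | ==

Converged values:
  [0] 101111
  [1] 101011
  [2] 101010

101111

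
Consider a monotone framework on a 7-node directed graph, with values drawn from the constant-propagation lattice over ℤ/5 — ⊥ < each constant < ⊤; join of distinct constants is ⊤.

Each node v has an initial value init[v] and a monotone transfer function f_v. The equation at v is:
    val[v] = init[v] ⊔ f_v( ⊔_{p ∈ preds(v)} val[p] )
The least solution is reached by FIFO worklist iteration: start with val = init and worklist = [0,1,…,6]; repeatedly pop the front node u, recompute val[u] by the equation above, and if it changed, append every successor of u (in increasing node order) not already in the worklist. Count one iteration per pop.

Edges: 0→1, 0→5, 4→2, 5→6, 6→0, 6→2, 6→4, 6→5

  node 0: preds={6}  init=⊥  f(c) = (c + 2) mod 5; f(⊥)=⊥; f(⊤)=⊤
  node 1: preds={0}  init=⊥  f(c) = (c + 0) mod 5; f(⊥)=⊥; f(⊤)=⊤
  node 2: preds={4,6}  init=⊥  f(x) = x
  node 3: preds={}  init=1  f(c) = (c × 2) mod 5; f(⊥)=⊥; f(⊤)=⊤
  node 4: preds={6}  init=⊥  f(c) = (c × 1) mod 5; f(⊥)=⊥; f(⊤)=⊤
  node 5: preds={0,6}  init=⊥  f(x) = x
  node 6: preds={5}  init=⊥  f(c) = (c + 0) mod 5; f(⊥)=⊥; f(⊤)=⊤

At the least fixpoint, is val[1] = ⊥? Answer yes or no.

Iteration log — 7 steps:
  step 1. node 0  ⊔preds=⊥  new=⊥  stable
  step 2. node 1  ⊔preds=⊥  new=⊥  stable
  step 3. node 2  ⊔preds=⊥  new=⊥  stable
  step 4. node 3  ⊔preds=⊥  new=1  stable
  step 5. node 4  ⊔preds=⊥  new=⊥  stable
  step 6. node 5  ⊔preds=⊥  new=⊥  stable
  step 7. node 6  ⊔preds=⊥  new=⊥  stable

Least fixpoint reached:
  node 0: ⊥
  node 1: ⊥
  node 2: ⊥
  node 3: 1
  node 4: ⊥
  node 5: ⊥
  node 6: ⊥

yes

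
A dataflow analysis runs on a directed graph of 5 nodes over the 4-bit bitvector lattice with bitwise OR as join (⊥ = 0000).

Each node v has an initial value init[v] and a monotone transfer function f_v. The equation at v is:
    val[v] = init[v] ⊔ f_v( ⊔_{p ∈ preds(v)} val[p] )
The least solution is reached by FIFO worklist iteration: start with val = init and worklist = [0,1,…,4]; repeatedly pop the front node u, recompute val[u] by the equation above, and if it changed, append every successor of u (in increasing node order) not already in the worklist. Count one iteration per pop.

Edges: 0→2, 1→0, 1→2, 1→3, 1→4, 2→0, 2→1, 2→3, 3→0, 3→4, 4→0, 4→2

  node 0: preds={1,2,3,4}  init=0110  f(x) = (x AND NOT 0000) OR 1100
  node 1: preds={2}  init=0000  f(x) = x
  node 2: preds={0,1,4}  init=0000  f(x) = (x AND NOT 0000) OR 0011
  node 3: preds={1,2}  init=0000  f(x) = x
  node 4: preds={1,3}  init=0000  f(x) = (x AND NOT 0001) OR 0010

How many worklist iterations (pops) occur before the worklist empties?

Worklist (11 pops):
  #1 pop 0: in=0000 → 1110 (was 0110); enqueue []
  #2 pop 1: in=0000 → 0000 (no change)
  #3 pop 2: in=1110 → 1111 (was 0000); enqueue [0,1]
  #4 pop 3: in=1111 → 1111 (was 0000); enqueue []
  #5 pop 4: in=1111 → 1110 (was 0000); enqueue [2]
  #6 pop 0: in=1111 → 1111 (was 1110); enqueue []
  #7 pop 1: in=1111 → 1111 (was 0000); enqueue [0,3,4]
  #8 pop 2: in=1111 → 1111 (no change)
  #9 pop 0: in=1111 → 1111 (no change)
  #10 pop 3: in=1111 → 1111 (no change)
  #11 pop 4: in=1111 → 1110 (no change)

Fixpoint:
  val[0] = 1111
  val[1] = 1111
  val[2] = 1111
  val[3] = 1111
  val[4] = 1110

11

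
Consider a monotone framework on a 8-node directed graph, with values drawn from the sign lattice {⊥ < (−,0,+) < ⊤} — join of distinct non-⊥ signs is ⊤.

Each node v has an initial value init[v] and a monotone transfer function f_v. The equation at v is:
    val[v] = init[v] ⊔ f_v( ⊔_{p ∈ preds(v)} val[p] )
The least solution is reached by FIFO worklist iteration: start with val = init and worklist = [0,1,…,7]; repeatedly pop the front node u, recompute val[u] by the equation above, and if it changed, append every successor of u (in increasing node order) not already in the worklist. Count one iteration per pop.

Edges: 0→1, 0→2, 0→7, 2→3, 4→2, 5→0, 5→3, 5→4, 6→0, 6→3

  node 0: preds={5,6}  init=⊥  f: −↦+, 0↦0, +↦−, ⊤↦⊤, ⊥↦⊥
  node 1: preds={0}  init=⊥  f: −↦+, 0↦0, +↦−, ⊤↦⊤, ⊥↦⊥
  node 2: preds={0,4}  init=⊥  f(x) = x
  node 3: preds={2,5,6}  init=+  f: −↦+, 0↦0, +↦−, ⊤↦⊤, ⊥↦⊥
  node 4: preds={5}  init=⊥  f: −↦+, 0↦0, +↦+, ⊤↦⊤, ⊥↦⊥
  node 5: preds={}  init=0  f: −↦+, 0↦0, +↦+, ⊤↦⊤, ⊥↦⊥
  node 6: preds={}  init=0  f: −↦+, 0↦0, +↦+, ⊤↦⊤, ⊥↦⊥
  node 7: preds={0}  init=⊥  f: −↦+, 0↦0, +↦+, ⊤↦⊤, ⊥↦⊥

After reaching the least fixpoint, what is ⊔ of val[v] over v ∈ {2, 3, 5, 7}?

⊤

Iteration log — 9 steps:
  step 1. node 0  ⊔preds=0  new=0  old=⊥  +wl: 
  step 2. node 1  ⊔preds=0  new=0  old=⊥  +wl: 
  step 3. node 2  ⊔preds=0  new=0  old=⊥  +wl: 
  step 4. node 3  ⊔preds=0  new=⊤  old=+  +wl: 
  step 5. node 4  ⊔preds=0  new=0  old=⊥  +wl: 2
  step 6. node 5  ⊔preds=⊥  new=0  stable
  step 7. node 6  ⊔preds=⊥  new=0  stable
  step 8. node 7  ⊔preds=0  new=0  old=⊥  +wl: 
  step 9. node 2  ⊔preds=0  new=0  stable

Least fixpoint reached:
  node 0: 0
  node 1: 0
  node 2: 0
  node 3: ⊤
  node 4: 0
  node 5: 0
  node 6: 0
  node 7: 0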